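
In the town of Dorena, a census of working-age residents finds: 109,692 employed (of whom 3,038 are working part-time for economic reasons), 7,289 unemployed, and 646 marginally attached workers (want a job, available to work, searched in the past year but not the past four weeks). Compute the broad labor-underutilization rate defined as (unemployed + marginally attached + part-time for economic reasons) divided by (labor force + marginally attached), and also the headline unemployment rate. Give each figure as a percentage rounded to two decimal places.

Labor force = 109,692 + 7,289 = 116,981.
Numerator = 7,289 + 646 + 3,038 = 10,973.
Denominator = 116,981 + 646 = 117,627.
Broad rate = 10,973 / 117,627 = 9.33%.
Headline unemployment rate = 7,289 / 116,981 = 6.23%.

Broad underutilization rate ≈ 9.33%; headline unemployment rate ≈ 6.23%.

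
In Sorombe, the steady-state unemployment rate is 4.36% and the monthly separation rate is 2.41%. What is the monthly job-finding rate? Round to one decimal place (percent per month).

From u* = s/(s+f): f = s·(1−u)/u.
f = 2.41 × (1 − 0.0436) / 0.0436 = 2.3049 / 0.0436 ≈ 52.9% per month.

Job-finding rate ≈ 52.9% per month.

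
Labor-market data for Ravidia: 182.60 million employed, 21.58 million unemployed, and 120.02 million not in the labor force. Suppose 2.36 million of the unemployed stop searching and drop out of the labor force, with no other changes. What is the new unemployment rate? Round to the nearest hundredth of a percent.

Initially, labor force = 182.60 + 21.58 = 204.18 million, so u = 21.58/204.18 = 10.57%.
After the change, unemployed and labor force both fall by 2.36 → E = 182.60, U = 19.22, labor force = 201.82 million.
New unemployment rate = 19.22 / 201.82 = 9.52%.

New unemployment rate ≈ 9.52%.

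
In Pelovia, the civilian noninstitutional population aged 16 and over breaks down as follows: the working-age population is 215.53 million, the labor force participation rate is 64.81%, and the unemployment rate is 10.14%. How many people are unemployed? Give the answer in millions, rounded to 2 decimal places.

About 14.16 million are unemployed.

Labor force = 0.6481 × 215.53 = 139.68 million.
Unemployed = 0.1014 × 139.68 ≈ 14.16 million.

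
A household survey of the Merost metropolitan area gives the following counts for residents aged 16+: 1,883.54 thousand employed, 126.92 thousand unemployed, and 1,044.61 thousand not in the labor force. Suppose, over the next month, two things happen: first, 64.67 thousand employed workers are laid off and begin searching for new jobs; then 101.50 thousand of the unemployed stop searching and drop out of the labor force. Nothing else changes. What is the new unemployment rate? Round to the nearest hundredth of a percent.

New unemployment rate ≈ 4.72%.

Initially, labor force = 1,883.54 + 126.92 = 2,010.46 thousand, so u = 126.92/2,010.46 = 6.31%.
After the first change, employed falls and unemployed rises by 64.67; labor force unchanged → E = 1,818.87, U = 191.59, labor force = 2,010.46 thousand.
After the second change, unemployed and labor force both fall by 101.50 → E = 1,818.87, U = 90.09, labor force = 1,908.96 thousand.
New unemployment rate = 90.09 / 1,908.96 = 4.72%.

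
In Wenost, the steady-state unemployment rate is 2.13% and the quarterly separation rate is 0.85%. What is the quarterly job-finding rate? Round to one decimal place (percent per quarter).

From u* = s/(s+f): f = s·(1−u)/u.
f = 0.85 × (1 − 0.0213) / 0.0213 = 0.8319 / 0.0213 ≈ 39.1% per quarter.

Job-finding rate ≈ 39.1% per quarter.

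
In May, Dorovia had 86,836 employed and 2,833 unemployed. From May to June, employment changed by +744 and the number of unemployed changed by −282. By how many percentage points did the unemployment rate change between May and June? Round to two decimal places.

The unemployment rate changed by −0.33 percentage points.

May: labor force = 86,836 + 2,833 = 89,669; u = 2,833/89,669 = 3.16%.
June: labor force = 87,580 + 2,551 = 90,131; u = 2,551/90,131 = 2.83%.
Change = 2.83% − 3.16% = −0.33 pp.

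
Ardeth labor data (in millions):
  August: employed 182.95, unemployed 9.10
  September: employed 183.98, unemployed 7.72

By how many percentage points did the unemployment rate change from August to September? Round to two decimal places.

The unemployment rate changed by −0.71 percentage points.

August: labor force = 182.95 + 9.10 = 192.05; u = 9.10/192.05 = 4.74%.
September: labor force = 183.98 + 7.72 = 191.70; u = 7.72/191.70 = 4.03%.
Change = 4.03% − 4.74% = −0.71 pp.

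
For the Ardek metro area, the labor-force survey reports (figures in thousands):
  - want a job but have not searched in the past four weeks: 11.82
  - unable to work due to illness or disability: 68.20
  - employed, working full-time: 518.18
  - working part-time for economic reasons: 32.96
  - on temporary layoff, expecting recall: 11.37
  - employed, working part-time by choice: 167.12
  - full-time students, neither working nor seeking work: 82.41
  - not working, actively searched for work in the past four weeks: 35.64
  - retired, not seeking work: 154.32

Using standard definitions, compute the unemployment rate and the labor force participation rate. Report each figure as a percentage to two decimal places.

Unemployment rate ≈ 6.14%; labor force participation rate ≈ 70.73%.

Employed = 518.18 + 32.96 + 167.12 = 718.26 thousand (anyone who worked, including part-time for economic reasons, counts as employed).
Unemployed = 11.37 + 35.64 = 47.01 thousand (jobless and actively searching, or on temporary layoff).
Labor force = 718.26 + 47.01 = 765.27 thousand.
Not in labor force = 11.82 + 68.20 + 82.41 + 154.32 = 316.75 thousand (those not working and not actively searching are outside the labor force — including those who want a job but have given up searching).
Civilian working-age population = 765.27 + 316.75 = 1,082.02 thousand.
Unemployment rate = 47.01 / 765.27 = 6.14%.
Labor force participation rate = 765.27 / 1,082.02 = 70.73%.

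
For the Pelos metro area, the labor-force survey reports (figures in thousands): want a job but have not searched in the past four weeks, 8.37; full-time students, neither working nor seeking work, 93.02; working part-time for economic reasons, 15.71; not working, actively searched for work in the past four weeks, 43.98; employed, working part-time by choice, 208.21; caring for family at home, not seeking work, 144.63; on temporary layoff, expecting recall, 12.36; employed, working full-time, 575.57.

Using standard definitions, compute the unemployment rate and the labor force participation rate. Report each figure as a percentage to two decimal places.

Employed = 15.71 + 208.21 + 575.57 = 799.49 thousand (anyone who worked, including part-time for economic reasons, counts as employed).
Unemployed = 43.98 + 12.36 = 56.34 thousand (jobless and actively searching, or on temporary layoff).
Labor force = 799.49 + 56.34 = 855.83 thousand.
Not in labor force = 8.37 + 93.02 + 144.63 = 246.02 thousand (those not working and not actively searching are outside the labor force — including those who want a job but have given up searching).
Civilian working-age population = 855.83 + 246.02 = 1,101.85 thousand.
Unemployment rate = 56.34 / 855.83 = 6.58%.
Labor force participation rate = 855.83 / 1,101.85 = 77.67%.

Unemployment rate ≈ 6.58%; labor force participation rate ≈ 77.67%.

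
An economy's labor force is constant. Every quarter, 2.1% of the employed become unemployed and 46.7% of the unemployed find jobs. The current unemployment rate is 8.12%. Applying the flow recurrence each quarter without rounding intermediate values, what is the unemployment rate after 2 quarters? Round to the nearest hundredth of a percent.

Unemployment rate after two quarters ≈ 5.30%.

With a fixed labor force, u_{t+1} = u_t + s·(1−u_t) − f·u_t = u_t·(1−s−f) + s.
Here 1−s−f = 0.512 and s = 0.021.
u_1 = 0.081200 × 0.512 + 0.021 = 0.062574.
u_2 = 0.062574 × 0.512 + 0.021 = 0.053038.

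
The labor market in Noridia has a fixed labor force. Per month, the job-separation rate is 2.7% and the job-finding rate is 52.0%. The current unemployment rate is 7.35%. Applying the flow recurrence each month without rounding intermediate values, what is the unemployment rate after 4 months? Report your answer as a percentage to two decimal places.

With a fixed labor force, u_{t+1} = u_t + s·(1−u_t) − f·u_t = u_t·(1−s−f) + s.
Here 1−s−f = 0.453 and s = 0.027.
u_1 = 0.073500 × 0.453 + 0.027 = 0.060296.
u_2 = 0.060296 × 0.453 + 0.027 = 0.054314.
u_3 = 0.054314 × 0.453 + 0.027 = 0.051604.
u_4 = 0.051604 × 0.453 + 0.027 = 0.050377.

Unemployment rate after four months ≈ 5.04%.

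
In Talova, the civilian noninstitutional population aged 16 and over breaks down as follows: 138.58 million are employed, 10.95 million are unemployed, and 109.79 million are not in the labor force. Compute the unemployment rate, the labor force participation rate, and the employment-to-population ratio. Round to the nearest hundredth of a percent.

Unemployment rate ≈ 7.32%; labor force participation rate ≈ 57.66%; employment-population ratio ≈ 53.44%.

Labor force = employed + unemployed = 138.58 + 10.95 = 149.53 million.
Working-age population = 149.53 + 109.79 = 259.32 million.
Unemployment rate = 10.95 / 149.53 = 7.32%.
Labor force participation rate = 149.53 / 259.32 = 57.66%.
Employment-population ratio = 138.58 / 259.32 = 53.44%.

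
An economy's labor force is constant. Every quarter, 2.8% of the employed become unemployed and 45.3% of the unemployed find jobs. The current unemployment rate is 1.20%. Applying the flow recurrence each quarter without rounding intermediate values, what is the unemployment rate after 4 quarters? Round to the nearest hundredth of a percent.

With a fixed labor force, u_{t+1} = u_t + s·(1−u_t) − f·u_t = u_t·(1−s−f) + s.
Here 1−s−f = 0.519 and s = 0.028.
u_1 = 0.012000 × 0.519 + 0.028 = 0.034228.
u_2 = 0.034228 × 0.519 + 0.028 = 0.045764.
u_3 = 0.045764 × 0.519 + 0.028 = 0.051752.
u_4 = 0.051752 × 0.519 + 0.028 = 0.054859.

Unemployment rate after four quarters ≈ 5.49%.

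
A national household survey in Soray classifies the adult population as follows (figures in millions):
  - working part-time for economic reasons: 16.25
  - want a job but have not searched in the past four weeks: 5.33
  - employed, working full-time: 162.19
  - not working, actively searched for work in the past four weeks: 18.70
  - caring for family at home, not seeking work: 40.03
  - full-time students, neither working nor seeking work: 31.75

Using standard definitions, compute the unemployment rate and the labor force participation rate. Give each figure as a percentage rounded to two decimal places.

Unemployment rate ≈ 9.49%; labor force participation rate ≈ 71.88%.

Employed = 16.25 + 162.19 = 178.44 million (anyone who worked, including part-time for economic reasons, counts as employed).
Unemployed = 18.70 million.
Labor force = 178.44 + 18.70 = 197.14 million.
Not in labor force = 5.33 + 40.03 + 31.75 = 77.11 million (those not working and not actively searching are outside the labor force — including those who want a job but have given up searching).
Civilian working-age population = 197.14 + 77.11 = 274.25 million.
Unemployment rate = 18.70 / 197.14 = 9.49%.
Labor force participation rate = 197.14 / 274.25 = 71.88%.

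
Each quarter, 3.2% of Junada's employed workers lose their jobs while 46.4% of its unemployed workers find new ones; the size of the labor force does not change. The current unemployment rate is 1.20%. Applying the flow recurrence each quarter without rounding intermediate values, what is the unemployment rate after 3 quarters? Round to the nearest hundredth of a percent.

Unemployment rate after three quarters ≈ 5.78%.

With a fixed labor force, u_{t+1} = u_t + s·(1−u_t) − f·u_t = u_t·(1−s−f) + s.
Here 1−s−f = 0.504 and s = 0.032.
u_1 = 0.012000 × 0.504 + 0.032 = 0.038048.
u_2 = 0.038048 × 0.504 + 0.032 = 0.051176.
u_3 = 0.051176 × 0.504 + 0.032 = 0.057793.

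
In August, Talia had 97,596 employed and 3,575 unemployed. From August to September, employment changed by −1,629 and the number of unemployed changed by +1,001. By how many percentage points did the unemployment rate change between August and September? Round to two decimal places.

August: labor force = 97,596 + 3,575 = 101,171; u = 3,575/101,171 = 3.53%.
September: labor force = 95,967 + 4,576 = 100,543; u = 4,576/100,543 = 4.55%.
Change = 4.55% − 3.53% = +1.02 pp.

The unemployment rate changed by +1.02 percentage points.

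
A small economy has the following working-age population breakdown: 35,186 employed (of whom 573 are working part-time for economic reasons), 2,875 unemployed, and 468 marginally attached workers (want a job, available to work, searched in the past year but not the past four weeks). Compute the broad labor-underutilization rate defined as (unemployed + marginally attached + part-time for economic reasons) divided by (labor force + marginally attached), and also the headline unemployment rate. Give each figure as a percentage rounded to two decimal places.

Broad underutilization rate ≈ 10.16%; headline unemployment rate ≈ 7.55%.

Labor force = 35,186 + 2,875 = 38,061.
Numerator = 2,875 + 468 + 573 = 3,916.
Denominator = 38,061 + 468 = 38,529.
Broad rate = 3,916 / 38,529 = 10.16%.
Headline unemployment rate = 2,875 / 38,061 = 7.55%.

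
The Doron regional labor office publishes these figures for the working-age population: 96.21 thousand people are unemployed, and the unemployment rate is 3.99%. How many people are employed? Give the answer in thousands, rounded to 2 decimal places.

Labor force = U / u = 96.21 / 0.0399 ≈ 2,411.28 thousand.
Employed = labor force − unemployed = 2,411.28 − 96.21 = 2,315.07 thousand.

About 2,315.07 thousand are employed.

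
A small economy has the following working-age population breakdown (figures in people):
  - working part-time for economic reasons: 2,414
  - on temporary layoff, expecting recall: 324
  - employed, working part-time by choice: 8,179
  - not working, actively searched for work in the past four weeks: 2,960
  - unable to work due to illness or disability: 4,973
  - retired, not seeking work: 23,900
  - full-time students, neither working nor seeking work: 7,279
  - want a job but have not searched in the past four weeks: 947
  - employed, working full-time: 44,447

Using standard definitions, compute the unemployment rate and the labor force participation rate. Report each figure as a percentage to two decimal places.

Employed = 2,414 + 8,179 + 44,447 = 55,040 (anyone who worked, including part-time for economic reasons, counts as employed).
Unemployed = 324 + 2,960 = 3,284 (jobless and actively searching, or on temporary layoff).
Labor force = 55,040 + 3,284 = 58,324.
Not in labor force = 4,973 + 23,900 + 7,279 + 947 = 37,099 (those not working and not actively searching are outside the labor force — including those who want a job but have given up searching).
Civilian working-age population = 58,324 + 37,099 = 95,423.
Unemployment rate = 3,284 / 58,324 = 5.63%.
Labor force participation rate = 58,324 / 95,423 = 61.12%.

Unemployment rate ≈ 5.63%; labor force participation rate ≈ 61.12%.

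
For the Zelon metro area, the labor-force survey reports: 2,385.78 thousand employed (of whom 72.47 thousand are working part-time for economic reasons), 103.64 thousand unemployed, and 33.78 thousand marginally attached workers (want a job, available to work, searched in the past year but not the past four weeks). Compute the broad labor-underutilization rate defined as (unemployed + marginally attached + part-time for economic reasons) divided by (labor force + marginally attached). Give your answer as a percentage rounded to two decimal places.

Broad underutilization rate ≈ 8.32%.

Labor force = 2,385.78 + 103.64 = 2,489.42 thousand.
Numerator = 103.64 + 33.78 + 72.47 = 209.89 thousand.
Denominator = 2,489.42 + 33.78 = 2,523.20 thousand.
Broad rate = 209.89 / 2,523.20 = 8.32%.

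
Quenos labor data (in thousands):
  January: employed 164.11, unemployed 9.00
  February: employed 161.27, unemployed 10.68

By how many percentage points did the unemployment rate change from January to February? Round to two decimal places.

The unemployment rate changed by +1.01 percentage points.

January: labor force = 164.11 + 9.00 = 173.11; u = 9.00/173.11 = 5.20%.
February: labor force = 161.27 + 10.68 = 171.95; u = 10.68/171.95 = 6.21%.
Change = 6.21% − 5.20% = +1.01 pp.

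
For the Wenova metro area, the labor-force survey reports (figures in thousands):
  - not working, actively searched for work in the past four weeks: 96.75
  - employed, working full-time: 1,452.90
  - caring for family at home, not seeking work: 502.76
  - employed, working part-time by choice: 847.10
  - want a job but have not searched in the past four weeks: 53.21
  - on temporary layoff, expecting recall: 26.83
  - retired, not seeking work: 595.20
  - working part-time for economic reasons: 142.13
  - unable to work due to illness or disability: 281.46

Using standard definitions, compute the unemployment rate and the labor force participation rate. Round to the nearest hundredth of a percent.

Unemployment rate ≈ 4.82%; labor force participation rate ≈ 64.17%.

Employed = 1,452.90 + 847.10 + 142.13 = 2,442.13 thousand (anyone who worked, including part-time for economic reasons, counts as employed).
Unemployed = 96.75 + 26.83 = 123.58 thousand (jobless and actively searching, or on temporary layoff).
Labor force = 2,442.13 + 123.58 = 2,565.71 thousand.
Not in labor force = 502.76 + 53.21 + 595.20 + 281.46 = 1,432.63 thousand (those not working and not actively searching are outside the labor force — including those who want a job but have given up searching).
Civilian working-age population = 2,565.71 + 1,432.63 = 3,998.34 thousand.
Unemployment rate = 123.58 / 2,565.71 = 4.82%.
Labor force participation rate = 2,565.71 / 3,998.34 = 64.17%.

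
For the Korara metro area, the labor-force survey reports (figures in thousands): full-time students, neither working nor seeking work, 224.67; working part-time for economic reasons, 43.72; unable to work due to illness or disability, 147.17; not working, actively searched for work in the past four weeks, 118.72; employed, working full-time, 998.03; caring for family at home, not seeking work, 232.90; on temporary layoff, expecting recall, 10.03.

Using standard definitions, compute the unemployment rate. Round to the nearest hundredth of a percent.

Unemployment rate ≈ 11.00%.

Employed = 43.72 + 998.03 = 1,041.75 thousand (anyone who worked, including part-time for economic reasons, counts as employed).
Unemployed = 118.72 + 10.03 = 128.75 thousand (jobless and actively searching, or on temporary layoff).
Labor force = 1,041.75 + 128.75 = 1,170.50 thousand.
Unemployment rate = 128.75 / 1,170.50 = 11.00%.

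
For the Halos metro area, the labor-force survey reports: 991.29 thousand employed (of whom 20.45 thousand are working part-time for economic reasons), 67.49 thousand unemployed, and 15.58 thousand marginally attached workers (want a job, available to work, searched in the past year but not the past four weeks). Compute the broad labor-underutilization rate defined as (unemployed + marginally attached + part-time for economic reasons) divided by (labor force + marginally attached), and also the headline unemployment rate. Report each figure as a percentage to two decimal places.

Broad underutilization rate ≈ 9.64%; headline unemployment rate ≈ 6.37%.

Labor force = 991.29 + 67.49 = 1,058.78 thousand.
Numerator = 67.49 + 15.58 + 20.45 = 103.52 thousand.
Denominator = 1,058.78 + 15.58 = 1,074.36 thousand.
Broad rate = 103.52 / 1,074.36 = 9.64%.
Headline unemployment rate = 67.49 / 1,058.78 = 6.37%.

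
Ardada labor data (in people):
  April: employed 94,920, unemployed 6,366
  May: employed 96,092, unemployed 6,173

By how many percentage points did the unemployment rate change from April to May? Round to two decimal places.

April: labor force = 94,920 + 6,366 = 101,286; u = 6,366/101,286 = 6.29%.
May: labor force = 96,092 + 6,173 = 102,265; u = 6,173/102,265 = 6.04%.
Change = 6.04% − 6.29% = −0.25 pp.

The unemployment rate changed by −0.25 percentage points.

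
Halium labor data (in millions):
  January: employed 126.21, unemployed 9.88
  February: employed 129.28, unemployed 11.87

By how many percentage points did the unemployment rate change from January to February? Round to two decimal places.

January: labor force = 126.21 + 9.88 = 136.09; u = 9.88/136.09 = 7.26%.
February: labor force = 129.28 + 11.87 = 141.15; u = 11.87/141.15 = 8.41%.
Change = 8.41% − 7.26% = +1.15 pp.

The unemployment rate changed by +1.15 percentage points.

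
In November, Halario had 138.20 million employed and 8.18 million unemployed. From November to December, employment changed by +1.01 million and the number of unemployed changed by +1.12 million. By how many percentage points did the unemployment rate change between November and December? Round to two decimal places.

The unemployment rate changed by +0.67 percentage points.

November: labor force = 138.20 + 8.18 = 146.38; u = 8.18/146.38 = 5.59%.
December: labor force = 139.21 + 9.30 = 148.51; u = 9.30/148.51 = 6.26%.
Change = 6.26% − 5.59% = +0.67 pp.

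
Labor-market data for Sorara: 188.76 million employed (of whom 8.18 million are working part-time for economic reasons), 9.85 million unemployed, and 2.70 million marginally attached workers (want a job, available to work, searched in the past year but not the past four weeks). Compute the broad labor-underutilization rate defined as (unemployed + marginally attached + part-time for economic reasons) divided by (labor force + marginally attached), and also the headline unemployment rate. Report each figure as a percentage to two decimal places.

Broad underutilization rate ≈ 10.30%; headline unemployment rate ≈ 4.96%.

Labor force = 188.76 + 9.85 = 198.61 million.
Numerator = 9.85 + 2.70 + 8.18 = 20.73 million.
Denominator = 198.61 + 2.70 = 201.31 million.
Broad rate = 20.73 / 201.31 = 10.30%.
Headline unemployment rate = 9.85 / 198.61 = 4.96%.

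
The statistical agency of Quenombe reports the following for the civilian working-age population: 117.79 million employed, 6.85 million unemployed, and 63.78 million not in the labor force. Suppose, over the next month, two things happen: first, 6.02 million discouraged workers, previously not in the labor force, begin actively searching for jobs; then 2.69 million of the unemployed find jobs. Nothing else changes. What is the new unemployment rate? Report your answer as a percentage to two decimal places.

Initially, labor force = 117.79 + 6.85 = 124.64 million, so u = 6.85/124.64 = 5.50%.
After the first change, unemployed and labor force both rise by 6.02 → E = 117.79, U = 12.87, labor force = 130.66 million.
After the second change, unemployed falls and employed rises by 2.69; labor force unchanged → E = 120.48, U = 10.18, labor force = 130.66 million.
New unemployment rate = 10.18 / 130.66 = 7.79%.

New unemployment rate ≈ 7.79%.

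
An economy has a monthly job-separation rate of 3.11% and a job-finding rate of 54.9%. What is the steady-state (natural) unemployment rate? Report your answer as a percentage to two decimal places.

Steady-state unemployment rate ≈ 5.36%.

At steady state the flows balance: s·E = f·U, so U/(E+U) = s/(s+f).
u* = 3.11 / (3.11 + 54.9) = 3.11 / 58.01 = 5.36%.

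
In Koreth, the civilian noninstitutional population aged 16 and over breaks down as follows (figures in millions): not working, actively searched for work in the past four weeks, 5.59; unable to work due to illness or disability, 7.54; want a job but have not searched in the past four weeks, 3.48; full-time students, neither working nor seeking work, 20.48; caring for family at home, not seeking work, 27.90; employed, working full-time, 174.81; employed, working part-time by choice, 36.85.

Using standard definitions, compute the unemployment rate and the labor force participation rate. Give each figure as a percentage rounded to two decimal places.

Unemployment rate ≈ 2.57%; labor force participation rate ≈ 78.53%.

Employed = 174.81 + 36.85 = 211.66 million.
Unemployed = 5.59 million.
Labor force = 211.66 + 5.59 = 217.25 million.
Not in labor force = 7.54 + 3.48 + 20.48 + 27.90 = 59.40 million (those not working and not actively searching are outside the labor force — including those who want a job but have given up searching).
Civilian working-age population = 217.25 + 59.40 = 276.65 million.
Unemployment rate = 5.59 / 217.25 = 2.57%.
Labor force participation rate = 217.25 / 276.65 = 78.53%.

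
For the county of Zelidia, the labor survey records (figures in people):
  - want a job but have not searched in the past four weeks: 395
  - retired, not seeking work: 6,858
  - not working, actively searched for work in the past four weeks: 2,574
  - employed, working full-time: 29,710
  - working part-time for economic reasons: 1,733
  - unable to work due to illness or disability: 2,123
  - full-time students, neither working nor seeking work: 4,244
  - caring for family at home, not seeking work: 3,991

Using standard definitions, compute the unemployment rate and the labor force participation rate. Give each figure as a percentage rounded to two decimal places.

Unemployment rate ≈ 7.57%; labor force participation rate ≈ 65.89%.

Employed = 29,710 + 1,733 = 31,443 (anyone who worked, including part-time for economic reasons, counts as employed).
Unemployed = 2,574.
Labor force = 31,443 + 2,574 = 34,017.
Not in labor force = 395 + 6,858 + 2,123 + 4,244 + 3,991 = 17,611 (those not working and not actively searching are outside the labor force — including those who want a job but have given up searching).
Civilian working-age population = 34,017 + 17,611 = 51,628.
Unemployment rate = 2,574 / 34,017 = 7.57%.
Labor force participation rate = 34,017 / 51,628 = 65.89%.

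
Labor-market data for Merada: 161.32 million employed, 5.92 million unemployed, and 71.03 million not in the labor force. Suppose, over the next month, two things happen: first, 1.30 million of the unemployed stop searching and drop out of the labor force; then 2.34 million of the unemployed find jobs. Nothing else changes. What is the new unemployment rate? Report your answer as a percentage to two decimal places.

Initially, labor force = 161.32 + 5.92 = 167.24 million, so u = 5.92/167.24 = 3.54%.
After the first change, unemployed and labor force both fall by 1.30 → E = 161.32, U = 4.62, labor force = 165.94 million.
After the second change, unemployed falls and employed rises by 2.34; labor force unchanged → E = 163.66, U = 2.28, labor force = 165.94 million.
New unemployment rate = 2.28 / 165.94 = 1.37%.

New unemployment rate ≈ 1.37%.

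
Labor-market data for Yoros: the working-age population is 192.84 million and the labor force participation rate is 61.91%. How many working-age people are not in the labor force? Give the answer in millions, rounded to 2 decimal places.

Share not in the labor force = 1 − 0.6191 = 0.3809.
Not in labor force = 0.3809 × 192.84 ≈ 73.45 million.

About 73.45 million are not in the labor force.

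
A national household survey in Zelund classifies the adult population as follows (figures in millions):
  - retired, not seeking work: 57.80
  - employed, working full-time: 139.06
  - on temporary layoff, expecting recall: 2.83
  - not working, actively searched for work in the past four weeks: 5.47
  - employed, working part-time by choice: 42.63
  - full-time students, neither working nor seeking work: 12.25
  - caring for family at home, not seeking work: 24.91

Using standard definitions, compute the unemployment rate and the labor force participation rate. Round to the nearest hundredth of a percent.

Employed = 139.06 + 42.63 = 181.69 million.
Unemployed = 2.83 + 5.47 = 8.30 million (jobless and actively searching, or on temporary layoff).
Labor force = 181.69 + 8.30 = 189.99 million.
Not in labor force = 57.80 + 12.25 + 24.91 = 94.96 million (those not working and not actively searching are outside the labor force).
Civilian working-age population = 189.99 + 94.96 = 284.95 million.
Unemployment rate = 8.30 / 189.99 = 4.37%.
Labor force participation rate = 189.99 / 284.95 = 66.67%.

Unemployment rate ≈ 4.37%; labor force participation rate ≈ 66.67%.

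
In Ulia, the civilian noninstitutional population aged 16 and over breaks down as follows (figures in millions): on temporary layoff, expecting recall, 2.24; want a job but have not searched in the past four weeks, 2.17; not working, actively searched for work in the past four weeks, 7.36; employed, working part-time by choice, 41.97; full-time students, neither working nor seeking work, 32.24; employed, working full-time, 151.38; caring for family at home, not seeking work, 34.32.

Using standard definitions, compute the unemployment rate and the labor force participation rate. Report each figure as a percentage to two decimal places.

Unemployment rate ≈ 4.73%; labor force participation rate ≈ 74.70%.

Employed = 41.97 + 151.38 = 193.35 million.
Unemployed = 2.24 + 7.36 = 9.60 million (jobless and actively searching, or on temporary layoff).
Labor force = 193.35 + 9.60 = 202.95 million.
Not in labor force = 2.17 + 32.24 + 34.32 = 68.73 million (those not working and not actively searching are outside the labor force — including those who want a job but have given up searching).
Civilian working-age population = 202.95 + 68.73 = 271.68 million.
Unemployment rate = 9.60 / 202.95 = 4.73%.
Labor force participation rate = 202.95 / 271.68 = 74.70%.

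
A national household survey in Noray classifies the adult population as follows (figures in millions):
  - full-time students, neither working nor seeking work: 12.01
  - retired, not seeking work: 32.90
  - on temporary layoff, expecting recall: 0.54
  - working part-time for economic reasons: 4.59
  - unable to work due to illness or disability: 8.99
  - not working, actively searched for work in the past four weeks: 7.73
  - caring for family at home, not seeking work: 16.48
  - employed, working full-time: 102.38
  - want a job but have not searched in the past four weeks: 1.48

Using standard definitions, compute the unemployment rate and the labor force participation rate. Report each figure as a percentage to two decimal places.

Unemployment rate ≈ 7.18%; labor force participation rate ≈ 61.59%.

Employed = 4.59 + 102.38 = 106.97 million (anyone who worked, including part-time for economic reasons, counts as employed).
Unemployed = 0.54 + 7.73 = 8.27 million (jobless and actively searching, or on temporary layoff).
Labor force = 106.97 + 8.27 = 115.24 million.
Not in labor force = 12.01 + 32.90 + 8.99 + 16.48 + 1.48 = 71.86 million (those not working and not actively searching are outside the labor force — including those who want a job but have given up searching).
Civilian working-age population = 115.24 + 71.86 = 187.10 million.
Unemployment rate = 8.27 / 115.24 = 7.18%.
Labor force participation rate = 115.24 / 187.10 = 61.59%.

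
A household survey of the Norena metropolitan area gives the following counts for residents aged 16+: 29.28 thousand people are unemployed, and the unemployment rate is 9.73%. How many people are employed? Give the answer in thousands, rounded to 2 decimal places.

About 271.64 thousand are employed.

Labor force = U / u = 29.28 / 0.0973 ≈ 300.92 thousand.
Employed = labor force − unemployed = 300.92 − 29.28 = 271.64 thousand.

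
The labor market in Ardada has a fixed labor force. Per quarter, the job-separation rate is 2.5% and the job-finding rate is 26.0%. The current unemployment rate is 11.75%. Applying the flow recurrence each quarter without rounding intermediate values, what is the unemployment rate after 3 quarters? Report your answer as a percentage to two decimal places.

Unemployment rate after three quarters ≈ 9.86%.

With a fixed labor force, u_{t+1} = u_t + s·(1−u_t) − f·u_t = u_t·(1−s−f) + s.
Here 1−s−f = 0.715 and s = 0.025.
u_1 = 0.117500 × 0.715 + 0.025 = 0.109012.
u_2 = 0.109012 × 0.715 + 0.025 = 0.102944.
u_3 = 0.102944 × 0.715 + 0.025 = 0.098605.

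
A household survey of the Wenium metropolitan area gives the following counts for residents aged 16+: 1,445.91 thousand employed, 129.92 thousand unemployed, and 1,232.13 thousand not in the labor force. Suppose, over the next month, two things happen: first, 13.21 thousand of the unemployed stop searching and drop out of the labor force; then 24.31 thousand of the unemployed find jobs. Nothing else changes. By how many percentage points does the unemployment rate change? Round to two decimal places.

Initially, labor force = 1,445.91 + 129.92 = 1,575.83 thousand, so u = 129.92/1,575.83 = 8.24%.
After the first change, unemployed and labor force both fall by 13.21 → E = 1,445.91, U = 116.71, labor force = 1,562.62 thousand.
After the second change, unemployed falls and employed rises by 24.31; labor force unchanged → E = 1,470.22, U = 92.40, labor force = 1,562.62 thousand.
New unemployment rate = 92.40 / 1,562.62 = 5.91%.
Change = 5.91% − 8.24% = −2.33 percentage points.

The unemployment rate changes by −2.33 percentage points.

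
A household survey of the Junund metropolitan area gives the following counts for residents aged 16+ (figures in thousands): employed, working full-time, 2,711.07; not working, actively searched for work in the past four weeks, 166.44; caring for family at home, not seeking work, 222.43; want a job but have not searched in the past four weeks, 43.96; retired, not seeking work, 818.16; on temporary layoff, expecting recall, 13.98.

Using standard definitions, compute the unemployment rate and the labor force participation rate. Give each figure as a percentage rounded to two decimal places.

Unemployment rate ≈ 6.24%; labor force participation rate ≈ 72.72%.

Employed = 2,711.07 thousand.
Unemployed = 166.44 + 13.98 = 180.42 thousand (jobless and actively searching, or on temporary layoff).
Labor force = 2,711.07 + 180.42 = 2,891.49 thousand.
Not in labor force = 222.43 + 43.96 + 818.16 = 1,084.55 thousand (those not working and not actively searching are outside the labor force — including those who want a job but have given up searching).
Civilian working-age population = 2,891.49 + 1,084.55 = 3,976.04 thousand.
Unemployment rate = 180.42 / 2,891.49 = 6.24%.
Labor force participation rate = 2,891.49 / 3,976.04 = 72.72%.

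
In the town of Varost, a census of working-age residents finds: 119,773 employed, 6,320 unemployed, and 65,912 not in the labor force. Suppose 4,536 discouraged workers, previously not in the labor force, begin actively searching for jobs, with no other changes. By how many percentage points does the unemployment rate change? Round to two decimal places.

The unemployment rate changes by +3.30 percentage points.

Initially, labor force = 119,773 + 6,320 = 126,093, so u = 6,320/126,093 = 5.01%.
After the change, unemployed and labor force both rise by 4,536 → E = 119,773, U = 10,856, labor force = 130,629.
New unemployment rate = 10,856 / 130,629 = 8.31%.
Change = 8.31% − 5.01% = +3.30 percentage points.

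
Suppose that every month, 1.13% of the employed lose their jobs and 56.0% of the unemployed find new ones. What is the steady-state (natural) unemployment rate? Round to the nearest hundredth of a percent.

Steady-state unemployment rate ≈ 1.98%.

At steady state the flows balance: s·E = f·U, so U/(E+U) = s/(s+f).
u* = 1.13 / (1.13 + 56.0) = 1.13 / 57.13 = 1.98%.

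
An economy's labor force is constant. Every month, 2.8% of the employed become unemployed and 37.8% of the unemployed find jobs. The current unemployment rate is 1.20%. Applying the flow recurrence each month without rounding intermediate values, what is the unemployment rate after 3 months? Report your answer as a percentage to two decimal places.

With a fixed labor force, u_{t+1} = u_t + s·(1−u_t) − f·u_t = u_t·(1−s−f) + s.
Here 1−s−f = 0.594 and s = 0.028.
u_1 = 0.012000 × 0.594 + 0.028 = 0.035128.
u_2 = 0.035128 × 0.594 + 0.028 = 0.048866.
u_3 = 0.048866 × 0.594 + 0.028 = 0.057026.

Unemployment rate after three months ≈ 5.70%.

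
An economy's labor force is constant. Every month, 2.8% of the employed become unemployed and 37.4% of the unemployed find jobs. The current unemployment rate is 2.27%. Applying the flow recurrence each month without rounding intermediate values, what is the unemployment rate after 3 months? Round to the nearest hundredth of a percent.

Unemployment rate after three months ≈ 5.96%.

With a fixed labor force, u_{t+1} = u_t + s·(1−u_t) − f·u_t = u_t·(1−s−f) + s.
Here 1−s−f = 0.598 and s = 0.028.
u_1 = 0.022700 × 0.598 + 0.028 = 0.041575.
u_2 = 0.041575 × 0.598 + 0.028 = 0.052862.
u_3 = 0.052862 × 0.598 + 0.028 = 0.059611.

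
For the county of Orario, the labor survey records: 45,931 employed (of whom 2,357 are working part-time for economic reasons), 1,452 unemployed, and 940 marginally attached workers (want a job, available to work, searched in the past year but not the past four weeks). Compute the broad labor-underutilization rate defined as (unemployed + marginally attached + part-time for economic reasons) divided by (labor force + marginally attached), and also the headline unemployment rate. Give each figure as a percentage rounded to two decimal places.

Labor force = 45,931 + 1,452 = 47,383.
Numerator = 1,452 + 940 + 2,357 = 4,749.
Denominator = 47,383 + 940 = 48,323.
Broad rate = 4,749 / 48,323 = 9.83%.
Headline unemployment rate = 1,452 / 47,383 = 3.06%.

Broad underutilization rate ≈ 9.83%; headline unemployment rate ≈ 3.06%.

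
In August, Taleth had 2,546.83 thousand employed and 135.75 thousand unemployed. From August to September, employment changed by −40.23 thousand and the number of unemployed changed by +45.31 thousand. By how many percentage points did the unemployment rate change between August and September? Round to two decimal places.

The unemployment rate changed by +1.68 percentage points.

August: labor force = 2,546.83 + 135.75 = 2,682.58; u = 135.75/2,682.58 = 5.06%.
September: labor force = 2,506.60 + 181.06 = 2,687.66; u = 181.06/2,687.66 = 6.74%.
Change = 6.74% − 5.06% = +1.68 pp.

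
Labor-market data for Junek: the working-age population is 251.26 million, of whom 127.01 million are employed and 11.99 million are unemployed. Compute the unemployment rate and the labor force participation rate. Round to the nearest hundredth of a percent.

Unemployment rate ≈ 8.63%; labor force participation rate ≈ 55.32%.

Labor force = employed + unemployed = 127.01 + 11.99 = 139.00 million.
Unemployment rate = 11.99 / 139.00 = 8.63%.
Labor force participation rate = 139.00 / 251.26 = 55.32%.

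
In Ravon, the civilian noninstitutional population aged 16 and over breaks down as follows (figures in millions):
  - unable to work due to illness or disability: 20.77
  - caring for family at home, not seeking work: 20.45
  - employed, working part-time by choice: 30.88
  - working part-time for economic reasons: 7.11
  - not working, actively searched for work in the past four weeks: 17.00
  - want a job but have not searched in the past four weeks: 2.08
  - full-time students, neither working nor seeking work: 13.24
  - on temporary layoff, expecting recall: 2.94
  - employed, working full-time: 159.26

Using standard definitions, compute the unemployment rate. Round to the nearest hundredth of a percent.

Unemployment rate ≈ 9.18%.

Employed = 30.88 + 7.11 + 159.26 = 197.25 million (anyone who worked, including part-time for economic reasons, counts as employed).
Unemployed = 17.00 + 2.94 = 19.94 million (jobless and actively searching, or on temporary layoff).
Labor force = 197.25 + 19.94 = 217.19 million.
Unemployment rate = 19.94 / 217.19 = 9.18%.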